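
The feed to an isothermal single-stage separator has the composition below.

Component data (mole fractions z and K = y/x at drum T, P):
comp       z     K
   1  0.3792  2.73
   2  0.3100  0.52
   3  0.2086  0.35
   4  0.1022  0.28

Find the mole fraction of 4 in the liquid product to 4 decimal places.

x_4 = 0.1297

Material balance + equilibrium reduce to Σ zᵢ(Kᵢ−1)/(1+V/F(Kᵢ−1)) = 0.
Check two-phase: ΣzᵢKᵢ = 1.2980 > 1 and Σzᵢ/Kᵢ = 1.6961 > 1, so g(0) = 0.2980 > 0 and g(1) = -0.6961 < 0.
Iterate (Newton) starting at V/F = 0.5:
  V/F = 0.5000: g = -0.15989, g' = -0.7727 → V/F = 0.2931
  V/F = 0.2931: g = 0.00138, g' = -0.8160 → V/F = 0.2948
Converged at V/F = 0.2948.
Compositions from xᵢ = zᵢ/(1+V/F(Kᵢ−1)), yᵢ = Kᵢxᵢ:
  1: x = 0.2511, y = 0.6856
  2: x = 0.3611, y = 0.1878
  3: x = 0.2580, y = 0.0903
  4: x = 0.1297, y = 0.0363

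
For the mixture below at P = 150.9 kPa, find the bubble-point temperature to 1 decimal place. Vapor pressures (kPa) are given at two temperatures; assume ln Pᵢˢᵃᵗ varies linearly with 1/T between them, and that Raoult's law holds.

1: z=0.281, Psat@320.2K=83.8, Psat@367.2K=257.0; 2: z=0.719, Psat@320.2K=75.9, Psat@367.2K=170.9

Bubble-point temperature: ΣzᵢPᵢˢᵃᵗ(T) = P. Interpolate ln Pᵢˢᵃᵗ = aᵢ + bᵢ/T.
  T = 320.2 K: ΣzᵢPᵢˢᵃᵗ = 78.12 kPa
  T = 367.2 K: ΣzᵢPᵢˢᵃᵗ = 195.09 kPa
  T = 343.7 K: ΣzᵢPᵢˢᵃᵗ = 127.04 kPa
  T = 355.4 K: ΣzᵢPᵢˢᵃᵗ = 158.31 kPa
  T = 349.5 K: ΣzᵢPᵢˢᵃᵗ = 141.92 kPa
  T = 352.4 K: ΣzᵢPᵢˢᵃᵗ = 149.82 kPa
  T = 353.9 K: ΣzᵢPᵢˢᵃᵗ = 154.02 kPa
Interpolating between 352.4 K and 353.9 K gives T ≈ 352.8 K.

T = 352.8 K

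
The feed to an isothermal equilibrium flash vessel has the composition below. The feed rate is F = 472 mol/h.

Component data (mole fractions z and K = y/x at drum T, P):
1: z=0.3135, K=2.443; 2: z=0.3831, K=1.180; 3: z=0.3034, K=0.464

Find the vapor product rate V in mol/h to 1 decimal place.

Newton iteration, ψ⁰ = 0.5:
  ψ = 0.5000: g = 0.10389, g' = -0.3934 → ψ = 0.7641
  ψ = 0.7641: g = 0.00036, g' = -0.4073 → ψ = 0.7650
Converged at ψ = 0.7650.
Then V = ψ·F = 0.7650·472 = 361.1 mol/h and L = F − V = 110.9 mol/h.

V = 361.1 mol/h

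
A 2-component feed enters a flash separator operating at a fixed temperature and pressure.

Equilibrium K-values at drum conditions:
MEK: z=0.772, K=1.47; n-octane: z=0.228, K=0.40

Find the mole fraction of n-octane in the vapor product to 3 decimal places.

Let β = V/F and solve Σ zᵢ(Kᵢ−1)/(1+β(Kᵢ−1)) = 0.
g(0) = ΣzᵢKᵢ − 1 = 0.226 and g(1) = 1 − Σzᵢ/Kᵢ = -0.095, so a root lies in (0, 1).
Binary case is linear: z₁(K₁−1)(1+β(K₂−1)) + z₂(K₂−1)(1+β(K₁−1)) = 0
⇒ β = [z₁(K₁−1)+z₂(K₂−1)] / [−(K₁−1)(K₂−1)] = 0.2260/0.2820 = 0.802
Compositions from xᵢ = zᵢ/(1+β(Kᵢ−1)), yᵢ = Kᵢxᵢ:
  MEK: x = 0.561, y = 0.824
  n-octane: x = 0.439, y = 0.176

y_n-octane = 0.176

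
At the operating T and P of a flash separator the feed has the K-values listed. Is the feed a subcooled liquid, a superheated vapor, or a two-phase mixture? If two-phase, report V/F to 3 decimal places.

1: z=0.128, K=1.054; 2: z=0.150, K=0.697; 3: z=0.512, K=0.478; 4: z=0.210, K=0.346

subcooled liquid

ΣzᵢKᵢ = 0.557; Σzᵢ/Kᵢ = 2.015.
Since ΣzᵢKᵢ < 1 the mixture is below its bubble point — single liquid phase.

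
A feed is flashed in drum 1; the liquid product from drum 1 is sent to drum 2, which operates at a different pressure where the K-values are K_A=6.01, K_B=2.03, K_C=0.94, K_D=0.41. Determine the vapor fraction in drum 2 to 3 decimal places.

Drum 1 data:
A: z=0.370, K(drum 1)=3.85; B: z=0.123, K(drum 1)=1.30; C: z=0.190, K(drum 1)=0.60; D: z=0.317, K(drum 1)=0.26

V/F (drum 2) = 0.316

Drum 1:
Let ψ₁ = V/F and solve Σ zᵢ(Kᵢ−1)/(1+ψ₁(Kᵢ−1)) = 0.
Feasibility: ΣzᵢKᵢ = 1.781, Σzᵢ/Kᵢ = 1.727 — both > 1, two phases present.
Iterate (Newton) starting at ψ₁ = 0.43:
  ψ₁ = 0.430: g = 0.0707, g' = -1.033 → ψ₁ = 0.498
  ψ₁ = 0.498: g = 0.0012, g' = -1.005 → ψ₁ = 0.500
Converged at ψ₁ = 0.500.
Drum-1 compositions:
  A: x = 0.153, y = 0.588
  B: x = 0.107, y = 0.139
  C: x = 0.237, y = 0.142
  D: x = 0.503, y = 0.131
Drum-2 feed = drum-1 liquid: z₂ = (0.1527, 0.1070, 0.2375, 0.5029).
Drum 2:
Rachford–Rice: g(ψ₂) = Σ zᵢ(Kᵢ−1)/(1+ψ₂(Kᵢ−1)) = 0.
Check two-phase: ΣzᵢKᵢ = 1.564 > 1 and Σzᵢ/Kᵢ = 1.557 > 1, so g(0) = 0.564 > 0 and g(1) = -0.557 < 0.
Newton–Raphson from ψ₂ = 0.59:
  ψ₂ = 0.590: g = -0.2081, g' = -0.702 → ψ₂ = 0.293
  ψ₂ = 0.293: g = 0.0209, g' = -0.952 → ψ₂ = 0.315
  ψ₂ = 0.315: g = 0.0005, g' = -0.905 → ψ₂ = 0.316
Converged at ψ₂ = 0.316.
  A: x = 0.059, y = 0.355
  B: x = 0.081, y = 0.164
  C: x = 0.242, y = 0.228
  D: x = 0.618, y = 0.253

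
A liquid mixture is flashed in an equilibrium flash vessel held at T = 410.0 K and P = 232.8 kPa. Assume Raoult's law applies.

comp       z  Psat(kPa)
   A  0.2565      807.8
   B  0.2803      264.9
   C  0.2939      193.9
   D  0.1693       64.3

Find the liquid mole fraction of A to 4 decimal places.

Raoult's law: Kᵢ = Pᵢˢᵃᵗ/P = Pᵢˢᵃᵗ/232.8.
  K_A = 807.8/232.8 = 3.469931, K_B = 264.9/232.8 = 1.137887, K_C = 193.9/232.8 = 0.832904, K_D = 64.3/232.8 = 0.276203
Rachford–Rice: g(ψ) = Σ zᵢ(Kᵢ−1)/(1+ψ(Kᵢ−1)) = 0.
g(0) = ΣzᵢKᵢ − 1 = 0.5005 and g(1) = 1 − Σzᵢ/Kᵢ = -0.2861, so a root lies in (0, 1).
Newton–Raphson from ψ = 0.5:
  ψ = 0.5000: g = 0.07400, g' = -0.5455 → ψ = 0.6356
  ψ = 0.6356: g = 0.00014, g' = -0.5559 → ψ = 0.6359
Converged at ψ = 0.6359.
Compositions from xᵢ = zᵢ/(1+ψ(Kᵢ−1)), yᵢ = Kᵢxᵢ:
  A: x = 0.0998, y = 0.3462
  B: x = 0.2577, y = 0.2932
  C: x = 0.3288, y = 0.2739
  D: x = 0.3137, y = 0.0866

x_A = 0.0998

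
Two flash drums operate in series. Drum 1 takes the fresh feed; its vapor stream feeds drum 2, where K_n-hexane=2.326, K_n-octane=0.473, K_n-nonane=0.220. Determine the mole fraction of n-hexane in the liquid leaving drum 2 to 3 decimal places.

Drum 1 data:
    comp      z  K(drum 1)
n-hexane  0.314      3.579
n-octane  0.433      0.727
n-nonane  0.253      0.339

x_n-hexane (drum 2) = 0.312

Drum 1:
Material balance + equilibrium reduce to Σ zᵢ(Kᵢ−1)/(1+ψ₁(Kᵢ−1)) = 0.
g(0) = ΣzᵢKᵢ − 1 = 0.524 and g(1) = 1 − Σzᵢ/Kᵢ = -0.430, so a root lies in (0, 1).
Iterate (Newton) starting at ψ₁ = 0.69:
  ψ₁ = 0.690: g = -0.1618, g' = -0.693 → ψ₁ = 0.457
  ψ₁ = 0.457: g = -0.0027, g' = -0.709 → ψ₁ = 0.453
Converged at ψ₁ = 0.453.
Drum-1 compositions:
  n-hexane: x = 0.145, y = 0.518
  n-octane: x = 0.494, y = 0.359
  n-nonane: x = 0.361, y = 0.122
Drum-2 feed = drum-1 vapor: z₂ = (0.5184, 0.3592, 0.1224).
Drum 2:
Let ψ₂ = V/F and solve Σ zᵢ(Kᵢ−1)/(1+ψ₂(Kᵢ−1)) = 0.
Check two-phase: ΣzᵢKᵢ = 1.403 > 1 and Σzᵢ/Kᵢ = 1.539 > 1, so g(0) = 0.403 > 0 and g(1) = -0.539 < 0.
Newton–Raphson from ψ₂ = 0.45:
  ψ₂ = 0.450: g = 0.0353, g' = -0.706 → ψ₂ = 0.500
Converged at ψ₂ = 0.500.
  n-hexane: x = 0.312, y = 0.725
  n-octane: x = 0.488, y = 0.231
  n-nonane: x = 0.201, y = 0.044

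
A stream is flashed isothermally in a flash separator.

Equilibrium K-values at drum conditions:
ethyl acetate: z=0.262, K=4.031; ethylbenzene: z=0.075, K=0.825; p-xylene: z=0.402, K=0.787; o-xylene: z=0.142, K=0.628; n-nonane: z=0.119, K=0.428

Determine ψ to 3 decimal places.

Let ψ = V/F and solve Σ zᵢ(Kᵢ−1)/(1+ψ(Kᵢ−1)) = 0.
g(0) = ΣzᵢKᵢ − 1 = 0.574 and g(1) = 1 − Σzᵢ/Kᵢ = -0.171, so a root lies in (0, 1).
Iterate (Newton) starting at ψ = 0.5:
  ψ = 0.500: g = 0.0452, g' = -0.512 → ψ = 0.588
  ψ = 0.588: g = 0.0026, g' = -0.458 → ψ = 0.594
Converged at ψ = 0.594.

ψ = 0.594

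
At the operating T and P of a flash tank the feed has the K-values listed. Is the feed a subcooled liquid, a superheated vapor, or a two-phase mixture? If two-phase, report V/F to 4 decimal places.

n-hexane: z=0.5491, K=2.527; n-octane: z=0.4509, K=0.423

ΣzᵢKᵢ = 1.5783; Σzᵢ/Kᵢ = 1.2833.
Both exceed 1, so a two-phase solution exists.
Material balance + equilibrium reduce to Σ zᵢ(Kᵢ−1)/(1+ψ(Kᵢ−1)) = 0.
Binary case is linear: z₁(K₁−1)(1+ψ(K₂−1)) + z₂(K₂−1)(1+ψ(K₁−1)) = 0
⇒ ψ = [z₁(K₁−1)+z₂(K₂−1)] / [−(K₁−1)(K₂−1)] = 0.57831/0.88108 = 0.6564

two-phase, V/F = 0.6564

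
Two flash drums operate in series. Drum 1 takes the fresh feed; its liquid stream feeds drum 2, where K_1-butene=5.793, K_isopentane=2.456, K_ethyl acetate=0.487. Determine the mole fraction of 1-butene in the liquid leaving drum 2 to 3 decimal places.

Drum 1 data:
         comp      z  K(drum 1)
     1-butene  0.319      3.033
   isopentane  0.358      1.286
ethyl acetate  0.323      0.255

x_1-butene (drum 2) = 0.037

Drum 1:
Newton–Raphson from ψ₁ = 0.5:
  ψ₁ = 0.500: g = 0.0277, g' = -0.802 → ψ₁ = 0.535
  ψ₁ = 0.535: g = -0.0003, g' = -0.820 → ψ₁ = 0.534
Converged at ψ₁ = 0.534.
Drum-1 compositions:
  1-butene: x = 0.153, y = 0.464
  isopentane: x = 0.311, y = 0.399
  ethyl acetate: x = 0.537, y = 0.137
Drum-2 feed = drum-1 liquid: z₂ = (0.1529, 0.3106, 0.5365).
Drum 2:
Rachford–Rice: g(ψ₂) = Σ zᵢ(Kᵢ−1)/(1+ψ₂(Kᵢ−1)) = 0.
Feasibility: ΣzᵢKᵢ = 1.910, Σzᵢ/Kᵢ = 1.255 — both > 1, two phases present.
Iterate (Newton) starting at ψ₂ = 0.5:
  ψ₂ = 0.500: g = 0.1073, g' = -0.780 → ψ₂ = 0.637
  ψ₂ = 0.637: g = 0.0063, g' = -0.702 → ψ₂ = 0.646
Converged at ψ₂ = 0.646.
  1-butene: x = 0.037, y = 0.216
  isopentane: x = 0.160, y = 0.393
  ethyl acetate: x = 0.803, y = 0.391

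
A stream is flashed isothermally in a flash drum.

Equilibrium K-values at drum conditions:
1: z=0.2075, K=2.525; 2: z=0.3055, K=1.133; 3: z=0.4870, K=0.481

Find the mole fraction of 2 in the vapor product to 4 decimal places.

y_2 = 0.3372

Let ψ = V/F and solve Σ zᵢ(Kᵢ−1)/(1+ψ(Kᵢ−1)) = 0.
g(0) = ΣzᵢKᵢ − 1 = 0.1043 and g(1) = 1 − Σzᵢ/Kᵢ = -0.3643, so a root lies in (0, 1).
Newton–Raphson from ψ = 0.52:
  ψ = 0.5200: g = -0.13169, g' = -0.4009 → ψ = 0.1915
  ψ = 0.1915: g = 0.00388, g' = -0.4559 → ψ = 0.2000
  ψ = 0.2000: g = 0.00002, g' = -0.4518 → ψ = 0.2001
Converged at ψ = 0.2001.
Compositions from xᵢ = zᵢ/(1+ψ(Kᵢ−1)), yᵢ = Kᵢxᵢ:
  1: x = 0.1590, y = 0.4015
  2: x = 0.2976, y = 0.3372
  3: x = 0.5434, y = 0.2614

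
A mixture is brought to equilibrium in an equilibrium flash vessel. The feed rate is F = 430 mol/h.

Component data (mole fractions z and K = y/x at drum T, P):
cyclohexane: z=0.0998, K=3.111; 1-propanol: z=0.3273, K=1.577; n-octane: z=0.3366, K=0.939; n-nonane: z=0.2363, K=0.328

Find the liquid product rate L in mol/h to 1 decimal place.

L = 226.8 mol/h

Rachford–Rice: g(ψ) = Σ zᵢ(Kᵢ−1)/(1+ψ(Kᵢ−1)) = 0.
Check two-phase: ΣzᵢKᵢ = 1.2202 > 1 and Σzᵢ/Kᵢ = 1.3185 > 1, so g(0) = 0.2202 > 0 and g(1) = -0.3185 < 0.
Newton–Raphson from ψ = 0.5:
  ψ = 0.5000: g = -0.01126, g' = -0.4143 → ψ = 0.4728
  ψ = 0.4728: g = -0.00007, g' = -0.4092 → ψ = 0.4726
Converged at ψ = 0.4726.
Then V = ψ·F = 0.4726·430 = 203.2 mol/h and L = F − V = 226.8 mol/h.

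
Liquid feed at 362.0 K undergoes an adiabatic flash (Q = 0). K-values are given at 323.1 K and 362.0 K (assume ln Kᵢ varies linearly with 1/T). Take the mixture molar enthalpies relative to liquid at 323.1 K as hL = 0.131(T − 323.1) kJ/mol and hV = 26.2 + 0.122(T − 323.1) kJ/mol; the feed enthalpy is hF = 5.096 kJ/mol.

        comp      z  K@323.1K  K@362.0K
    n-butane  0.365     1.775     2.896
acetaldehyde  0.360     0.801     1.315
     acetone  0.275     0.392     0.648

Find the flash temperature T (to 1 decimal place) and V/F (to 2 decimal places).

T = 324.3 K, V/F = 0.19

Adiabatic flash: solve Rachford–Rice at each trial T, then check hF = ψ·hV(T) + (1−ψ)·hL(T).
  T = 323.1 K: K = (1.775, 0.801, 0.392), RR gives ψ = 0.136, H_out = 3.563 kJ/mol
  T = 362.0 K: K = (2.896, 1.315, 0.648), RR gives ψ = 1.000, H_out = 30.946 kJ/mol
  T = 342.6 K: K = (2.300, 1.042, 0.512), RR gives ψ = 0.881, H_out = 25.471 kJ/mol
  T = 332.9 K: K = (2.030, 0.918, 0.450), RR gives ψ = 0.526, H_out = 15.008 kJ/mol
  T = 328.0 K: K = (1.900, 0.858, 0.420), RR gives ψ = 0.338, H_out = 9.483 kJ/mol
  T = 325.6 K: K = (1.838, 0.830, 0.406), RR gives ψ = 0.241, H_out = 6.648 kJ/mol
  T = 324.4 K: K = (1.808, 0.816, 0.399), RR gives ψ = 0.192, H_out = 5.187 kJ/mol
Linear interpolation between T = 323.1 (H_out = 3.563) and T = 324.4 (H_out = 5.187) on hF = 5.096 gives T ≈ 324.3 K, at which ψ = 0.19.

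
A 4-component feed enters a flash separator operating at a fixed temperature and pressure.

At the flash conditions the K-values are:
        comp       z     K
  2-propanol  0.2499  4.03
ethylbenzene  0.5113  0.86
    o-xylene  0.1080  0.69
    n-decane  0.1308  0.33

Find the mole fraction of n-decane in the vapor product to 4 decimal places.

Material balance + equilibrium reduce to Σ zᵢ(Kᵢ−1)/(1+V/F(Kᵢ−1)) = 0.
Feasibility: ΣzᵢKᵢ = 1.5645, Σzᵢ/Kᵢ = 1.2094 — both > 1, two phases present.
Iterate (Newton) starting at V/F = 0.37:
  V/F = 0.3700: g = 0.12715, g' = -0.6381 → V/F = 0.5693
  V/F = 0.5693: g = 0.01778, g' = -0.4896 → V/F = 0.6056
  V/F = 0.6056: g = 0.00020, g' = -0.4794 → V/F = 0.6060
Converged at V/F = 0.6060.
Compositions from xᵢ = zᵢ/(1+V/F(Kᵢ−1)), yᵢ = Kᵢxᵢ:
  2-propanol: x = 0.0881, y = 0.3551
  ethylbenzene: x = 0.5587, y = 0.4805
  o-xylene: x = 0.1330, y = 0.0918
  n-decane: x = 0.2202, y = 0.0727

y_n-decane = 0.0727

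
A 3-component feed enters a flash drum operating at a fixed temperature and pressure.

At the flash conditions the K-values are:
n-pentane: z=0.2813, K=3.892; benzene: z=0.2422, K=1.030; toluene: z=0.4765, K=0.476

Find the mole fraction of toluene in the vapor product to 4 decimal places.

y_toluene = 0.3078

Iterate (Newton) starting at ψ = 0.5:
  ψ = 0.5000: g = 0.00142, g' = -0.6337 → ψ = 0.5022
Converged at ψ = 0.5022.
Compositions from xᵢ = zᵢ/(1+ψ(Kᵢ−1)), yᵢ = Kᵢxᵢ:
  n-pentane: x = 0.1147, y = 0.4464
  benzene: x = 0.2386, y = 0.2458
  toluene: x = 0.6467, y = 0.3078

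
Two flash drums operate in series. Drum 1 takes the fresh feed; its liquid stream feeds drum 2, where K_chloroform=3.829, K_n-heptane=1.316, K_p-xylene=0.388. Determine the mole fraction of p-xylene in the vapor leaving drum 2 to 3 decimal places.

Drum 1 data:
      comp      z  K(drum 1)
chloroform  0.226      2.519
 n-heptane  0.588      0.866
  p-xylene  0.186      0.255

y_p-xylene (drum 2) = 0.183

Drum 1:
Rachford–Rice: g(ψ₁) = Σ zᵢ(Kᵢ−1)/(1+ψ₁(Kᵢ−1)) = 0.
g(0) = ΣzᵢKᵢ − 1 = 0.126 and g(1) = 1 − Σzᵢ/Kᵢ = -0.498, so a root lies in (0, 1).
Newton–Raphson from ψ₁ = 0.5:
  ψ₁ = 0.500: g = -0.1102, g' = -0.443 → ψ₁ = 0.251
  ψ₁ = 0.251: g = -0.0035, g' = -0.441 → ψ₁ = 0.243
Converged at ψ₁ = 0.243.
Drum-1 compositions:
  chloroform: x = 0.165, y = 0.416
  n-heptane: x = 0.608, y = 0.526
  p-xylene: x = 0.227, y = 0.058
Drum-2 feed = drum-1 liquid: z₂ = (0.1650, 0.6078, 0.2272).
Drum 2:
Rachford–Rice: g(ψ₂) = Σ zᵢ(Kᵢ−1)/(1+ψ₂(Kᵢ−1)) = 0.
g(0) = ΣzᵢKᵢ − 1 = 0.520 and g(1) = 1 − Σzᵢ/Kᵢ = -0.090, so a root lies in (0, 1).
Newton–Raphson from ψ₂ = 0.5:
  ψ₂ = 0.500: g = 0.1589, g' = -0.448 → ψ₂ = 0.854
  ψ₂ = 0.854: g = -0.0035, g' = -0.524 → ψ₂ = 0.848
Converged at ψ₂ = 0.848.
  chloroform: x = 0.049, y = 0.186
  n-heptane: x = 0.479, y = 0.631
  p-xylene: x = 0.472, y = 0.183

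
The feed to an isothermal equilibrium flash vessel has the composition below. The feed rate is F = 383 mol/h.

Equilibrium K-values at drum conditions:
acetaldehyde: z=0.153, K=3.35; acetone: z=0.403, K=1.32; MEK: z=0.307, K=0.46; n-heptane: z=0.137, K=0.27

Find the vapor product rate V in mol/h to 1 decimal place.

V = 116.7 mol/h

Let ψ = V/F and solve Σ zᵢ(Kᵢ−1)/(1+ψ(Kᵢ−1)) = 0.
Check two-phase: ΣzᵢKᵢ = 1.223 > 1 and Σzᵢ/Kᵢ = 1.526 > 1, so g(0) = 0.223 > 0 and g(1) = -0.526 < 0.
Iterate (Newton) starting at ψ = 0.37:
  ψ = 0.370: g = -0.0366, g' = -0.552 → ψ = 0.304
  ψ = 0.304: g = 0.0005, g' = -0.571 → ψ = 0.305
Converged at ψ = 0.305.
Then V = ψ·F = 0.3047·383 = 116.7 mol/h and L = F − V = 266.3 mol/h.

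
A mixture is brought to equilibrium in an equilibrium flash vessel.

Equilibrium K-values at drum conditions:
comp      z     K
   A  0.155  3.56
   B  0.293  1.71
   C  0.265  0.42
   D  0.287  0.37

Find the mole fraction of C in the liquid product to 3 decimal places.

Rachford–Rice: g(ψ) = Σ zᵢ(Kᵢ−1)/(1+ψ(Kᵢ−1)) = 0.
g(0) = ΣzᵢKᵢ − 1 = 0.270 and g(1) = 1 − Σzᵢ/Kᵢ = -0.622, so a root lies in (0, 1).
Newton iteration, ψ⁰ = 0.62:
  ψ = 0.620: g = -0.2389, g' = -0.747 → ψ = 0.300
  ψ = 0.300: g = -0.0133, g' = -0.729 → ψ = 0.282
Converged at ψ = 0.282.
Compositions from xᵢ = zᵢ/(1+ψ(Kᵢ−1)), yᵢ = Kᵢxᵢ:
  A: x = 0.090, y = 0.320
  B: x = 0.244, y = 0.417
  C: x = 0.317, y = 0.133
  D: x = 0.349, y = 0.129

x_C = 0.317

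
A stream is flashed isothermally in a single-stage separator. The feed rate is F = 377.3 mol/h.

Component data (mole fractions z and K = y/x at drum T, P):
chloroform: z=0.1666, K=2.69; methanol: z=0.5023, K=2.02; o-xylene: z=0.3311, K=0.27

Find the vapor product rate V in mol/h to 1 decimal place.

Material balance + equilibrium reduce to Σ zᵢ(Kᵢ−1)/(1+V/F(Kᵢ−1)) = 0.
Feasibility: ΣzᵢKᵢ = 1.5522, Σzᵢ/Kᵢ = 1.5369 — both > 1, two phases present.
Iterate (Newton) starting at V/F = 0.5:
  V/F = 0.5000: g = 0.11127, g' = -0.8066 → V/F = 0.6380
  V/F = 0.6380: g = -0.00652, g' = -0.9201 → V/F = 0.6309
  V/F = 0.6309: g = -0.00003, g' = -0.9112 → V/F = 0.6308
Converged at V/F = 0.6308.
Then V = V/F·F = 0.6308·377.3 = 238.0 mol/h and L = F − V = 139.3 mol/h.

V = 238.0 mol/h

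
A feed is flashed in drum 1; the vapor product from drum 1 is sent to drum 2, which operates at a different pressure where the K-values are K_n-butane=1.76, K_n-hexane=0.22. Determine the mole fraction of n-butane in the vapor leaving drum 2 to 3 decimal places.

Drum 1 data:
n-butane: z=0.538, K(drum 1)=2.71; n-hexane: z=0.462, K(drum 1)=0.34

Drum 1:
Material balance + equilibrium reduce to Σ zᵢ(Kᵢ−1)/(1+ψ₁(Kᵢ−1)) = 0.
Check two-phase: ΣzᵢKᵢ = 1.615 > 1 and Σzᵢ/Kᵢ = 1.557 > 1, so g(0) = 0.615 > 0 and g(1) = -0.557 < 0.
Binary case is linear: z₁(K₁−1)(1+ψ₁(K₂−1)) + z₂(K₂−1)(1+ψ₁(K₁−1)) = 0
⇒ ψ₁ = [z₁(K₁−1)+z₂(K₂−1)] / [−(K₁−1)(K₂−1)] = 0.6151/1.1286 = 0.545
Drum-1 compositions:
  n-butane: x = 0.278, y = 0.755
  n-hexane: x = 0.722, y = 0.245
Drum-2 feed = drum-1 vapor: z₂ = (0.7547, 0.2453).
Drum 2:
Let ψ₂ = V/F and solve Σ zᵢ(Kᵢ−1)/(1+ψ₂(Kᵢ−1)) = 0.
g(0) = ΣzᵢKᵢ − 1 = 0.382 and g(1) = 1 − Σzᵢ/Kᵢ = -0.544, so a root lies in (0, 1).
Newton iteration, ψ₂⁰ = 0.51:
  ψ₂ = 0.510: g = 0.0956, g' = -0.638 → ψ₂ = 0.660
  ψ₂ = 0.660: g = -0.0123, g' = -0.827 → ψ₂ = 0.645
Converged at ψ₂ = 0.645.
  n-butane: x = 0.506, y = 0.891
  n-hexane: x = 0.494, y = 0.109

y_n-butane (drum 2) = 0.891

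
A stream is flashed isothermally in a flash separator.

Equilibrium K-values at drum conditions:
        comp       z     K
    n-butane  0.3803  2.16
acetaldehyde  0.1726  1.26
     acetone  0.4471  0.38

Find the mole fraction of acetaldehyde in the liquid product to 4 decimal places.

Material balance + equilibrium reduce to Σ zᵢ(Kᵢ−1)/(1+β(Kᵢ−1)) = 0.
Check two-phase: ΣzᵢKᵢ = 1.2088 > 1 and Σzᵢ/Kᵢ = 1.4896 > 1, so g(0) = 0.2088 > 0 and g(1) = -0.4896 < 0.
Newton iteration, β⁰ = 0.34:
  β = 0.3400: g = 0.00636, g' = -0.5490 → β = 0.3516
Converged at β = 0.3516.
Compositions from xᵢ = zᵢ/(1+β(Kᵢ−1)), yᵢ = Kᵢxᵢ:
  n-butane: x = 0.2701, y = 0.5835
  acetaldehyde: x = 0.1581, y = 0.1993
  acetone: x = 0.5717, y = 0.2173

x_acetaldehyde = 0.1581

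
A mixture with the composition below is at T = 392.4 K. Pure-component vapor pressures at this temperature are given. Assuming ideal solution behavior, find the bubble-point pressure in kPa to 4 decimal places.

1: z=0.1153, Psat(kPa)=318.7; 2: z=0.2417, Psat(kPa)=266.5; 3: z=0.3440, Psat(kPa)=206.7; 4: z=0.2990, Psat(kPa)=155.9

At the bubble point ψ → 0, so ΣzᵢKᵢ = 1 with Kᵢ = Pᵢˢᵃᵗ/P ⇒ P = ΣzᵢPᵢˢᵃᵗ.
P = 0.1153·318.7 + 0.2417·266.5 + 0.3440·206.7 + 0.2990·155.9 = 218.8781 kPa

Pbub = 218.8781 kPa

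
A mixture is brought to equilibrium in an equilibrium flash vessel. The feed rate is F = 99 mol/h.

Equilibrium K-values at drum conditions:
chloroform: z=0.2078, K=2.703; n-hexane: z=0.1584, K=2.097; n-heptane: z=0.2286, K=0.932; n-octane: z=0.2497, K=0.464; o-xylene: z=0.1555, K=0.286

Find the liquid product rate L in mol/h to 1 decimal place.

L = 61.2 mol/h

Newton iteration, β⁰ = 0.58:
  β = 0.5800: g = -0.11568, g' = -0.6069 → β = 0.3894
  β = 0.3894: g = -0.00436, g' = -0.5792 → β = 0.3819
Converged at β = 0.3819.
Then V = β·F = 0.3819·99 = 37.8 mol/h and L = F − V = 61.2 mol/h.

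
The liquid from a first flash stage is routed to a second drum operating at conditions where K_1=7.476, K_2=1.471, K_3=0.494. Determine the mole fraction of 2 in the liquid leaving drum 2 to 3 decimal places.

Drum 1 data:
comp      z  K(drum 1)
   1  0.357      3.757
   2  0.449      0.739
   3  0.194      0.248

Drum 1:
Let ψ₁ = V/F and solve Σ zᵢ(Kᵢ−1)/(1+ψ₁(Kᵢ−1)) = 0.
Feasibility: ΣzᵢKᵢ = 1.721, Σzᵢ/Kᵢ = 1.485 — both > 1, two phases present.
Newton–Raphson from ψ₁ = 0.63:
  ψ₁ = 0.630: g = -0.0579, g' = -0.802 → ψ₁ = 0.558
  ψ₁ = 0.558: g = -0.0007, g' = -0.789 → ψ₁ = 0.557
Converged at ψ₁ = 0.557.
Drum-1 compositions:
  1: x = 0.141, y = 0.529
  2: x = 0.525, y = 0.388
  3: x = 0.334, y = 0.083
Drum-2 feed = drum-1 liquid: z₂ = (0.1408, 0.5254, 0.3338).
Drum 2:
Iterate (Newton) starting at ψ₂ = 0.31:
  ψ₂ = 0.310: g = 0.3187, g' = -0.862 → ψ₂ = 0.680
  ψ₂ = 0.680: g = 0.0987, g' = -0.468 → ψ₂ = 0.891
  ψ₂ = 0.891: g = 0.0015, g' = -0.470 → ψ₂ = 0.894
Converged at ψ₂ = 0.894.
  1: x = 0.021, y = 0.155
  2: x = 0.370, y = 0.544
  3: x = 0.610, y = 0.301

x_2 (drum 2) = 0.370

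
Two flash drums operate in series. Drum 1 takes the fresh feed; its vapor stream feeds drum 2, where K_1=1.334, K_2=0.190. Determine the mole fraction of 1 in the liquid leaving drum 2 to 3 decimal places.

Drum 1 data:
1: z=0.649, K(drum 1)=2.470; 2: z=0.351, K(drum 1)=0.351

x_1 (drum 2) = 0.708

Drum 1:
Newton–Raphson from ψ₁ = 0.51:
  ψ₁ = 0.510: g = 0.2048, g' = -0.788 → ψ₁ = 0.770
  ψ₁ = 0.770: g = -0.0076, g' = -0.899 → ψ₁ = 0.761
Converged at ψ₁ = 0.761.
Drum-1 compositions:
  1: x = 0.306, y = 0.757
  2: x = 0.694, y = 0.243
Drum-2 feed = drum-1 vapor: z₂ = (0.7565, 0.2435).
Drum 2:
Rachford–Rice: g(ψ₂) = Σ zᵢ(Kᵢ−1)/(1+ψ₂(Kᵢ−1)) = 0.
Feasibility: ΣzᵢKᵢ = 1.055, Σzᵢ/Kᵢ = 1.849 — both > 1, two phases present.
Newton–Raphson from ψ₂ = 0.5:
  ψ₂ = 0.500: g = -0.1150, g' = -0.513 → ψ₂ = 0.276
  ψ₂ = 0.276: g = -0.0227, g' = -0.336 → ψ₂ = 0.208
  ψ₂ = 0.208: g = -0.0011, g' = -0.305 → ψ₂ = 0.205
Converged at ψ₂ = 0.205.
  1: x = 0.708, y = 0.945
  2: x = 0.292, y = 0.055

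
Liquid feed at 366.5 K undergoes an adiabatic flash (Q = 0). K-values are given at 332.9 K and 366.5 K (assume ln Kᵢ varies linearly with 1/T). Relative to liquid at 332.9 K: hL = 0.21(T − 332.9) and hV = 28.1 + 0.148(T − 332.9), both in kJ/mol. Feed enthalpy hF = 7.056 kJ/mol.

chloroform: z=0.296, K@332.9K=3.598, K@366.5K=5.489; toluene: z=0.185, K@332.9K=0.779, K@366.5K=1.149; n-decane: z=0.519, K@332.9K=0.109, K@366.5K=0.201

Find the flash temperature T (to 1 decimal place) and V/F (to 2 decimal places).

T = 341.4 K, V/F = 0.19

Adiabatic flash: solve Rachford–Rice at each trial T, then check hF = ψ·hV(T) + (1−ψ)·hL(T).
  T = 332.9 K: K = (3.598, 0.779, 0.109), RR gives ψ = 0.136, H_out = 3.820 kJ/mol
  T = 366.5 K: K = (5.489, 1.149, 0.201), RR gives ψ = 0.329, H_out = 15.618 kJ/mol
  T = 349.7 K: K = (4.489, 0.955, 0.150), RR gives ψ = 0.240, H_out = 10.016 kJ/mol
  T = 341.3 K: K = (4.030, 0.865, 0.128), RR gives ψ = 0.191, H_out = 7.027 kJ/mol
  T = 345.5 K: K = (4.256, 0.909, 0.139), RR gives ψ = 0.216, H_out = 8.544 kJ/mol
  T = 343.4 K: K = (4.142, 0.887, 0.134), RR gives ψ = 0.204, H_out = 7.792 kJ/mol
Linear interpolation between T = 341.3 (H_out = 7.027) and T = 343.4 (H_out = 7.792) on hF = 7.056 gives T ≈ 341.4 K, at which ψ = 0.19.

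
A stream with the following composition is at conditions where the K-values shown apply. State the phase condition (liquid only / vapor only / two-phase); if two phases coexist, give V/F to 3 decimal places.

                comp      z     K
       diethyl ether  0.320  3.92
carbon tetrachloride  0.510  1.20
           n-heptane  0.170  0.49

vapor only

ΣzᵢKᵢ = 1.950; Σzᵢ/Kᵢ = 0.854.
Since Σzᵢ/Kᵢ < 1 the mixture is above its dew point — single vapor phase.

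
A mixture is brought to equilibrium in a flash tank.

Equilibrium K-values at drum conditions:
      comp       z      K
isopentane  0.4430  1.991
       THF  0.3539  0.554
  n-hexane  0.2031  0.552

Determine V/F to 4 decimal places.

Iterate (Newton) starting at V/F = 0.5:
  V/F = 0.5000: g = -0.02684, g' = -0.3788 → V/F = 0.4292
  V/F = 0.4292: g = 0.00017, g' = -0.3843 → V/F = 0.4296
Converged at V/F = 0.4296.

V/F = 0.4296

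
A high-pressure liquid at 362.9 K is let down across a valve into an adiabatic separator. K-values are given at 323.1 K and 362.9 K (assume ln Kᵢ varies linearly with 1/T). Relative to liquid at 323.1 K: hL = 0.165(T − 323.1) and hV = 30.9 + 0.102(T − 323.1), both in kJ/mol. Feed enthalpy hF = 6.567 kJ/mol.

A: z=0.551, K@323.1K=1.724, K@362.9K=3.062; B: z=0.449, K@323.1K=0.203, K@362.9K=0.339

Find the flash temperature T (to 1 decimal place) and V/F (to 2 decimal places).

Adiabatic flash: solve Rachford–Rice at each trial T, then check hF = ψ·hV(T) + (1−ψ)·hL(T).
  T = 323.1 K: K = (1.724, 0.203), RR gives ψ = 0.071, H_out = 2.199 kJ/mol
  T = 362.9 K: K = (3.062, 0.339), RR gives ψ = 0.616, H_out = 24.052 kJ/mol
  T = 343.0 K: K = (2.336, 0.266), RR gives ψ = 0.415, H_out = 15.584 kJ/mol
  T = 333.1 K: K = (2.018, 0.234), RR gives ψ = 0.278, H_out = 10.055 kJ/mol
  T = 328.1 K: K = (1.867, 0.218), RR gives ψ = 0.187, H_out = 6.540 kJ/mol
  T = 330.6 K: K = (1.942, 0.226), RR gives ψ = 0.235, H_out = 8.380 kJ/mol
  T = 329.4 K: K = (1.906, 0.222), RR gives ψ = 0.212, H_out = 7.520 kJ/mol
Linear interpolation between T = 328.1 (H_out = 6.540) and T = 329.4 (H_out = 7.520) on hF = 6.567 gives T ≈ 328.1 K, at which ψ = 0.19.

T = 328.1 K, V/F = 0.19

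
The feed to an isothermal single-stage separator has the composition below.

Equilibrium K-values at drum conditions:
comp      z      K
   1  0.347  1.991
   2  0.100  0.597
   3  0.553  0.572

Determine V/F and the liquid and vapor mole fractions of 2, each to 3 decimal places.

Material balance + equilibrium reduce to Σ zᵢ(Kᵢ−1)/(1+V/F(Kᵢ−1)) = 0.
g(0) = ΣzᵢKᵢ − 1 = 0.067 and g(1) = 1 − Σzᵢ/Kᵢ = -0.309, so a root lies in (0, 1).
Newton–Raphson from V/F = 0.62:
  V/F = 0.620: g = -0.1629, g' = -0.347 → V/F = 0.151
  V/F = 0.151: g = 0.0032, g' = -0.392 → V/F = 0.159
Converged at V/F = 0.159.
Compositions from xᵢ = zᵢ/(1+V/F(Kᵢ−1)), yᵢ = Kᵢxᵢ:
  1: x = 0.300, y = 0.597
  2: x = 0.107, y = 0.064
  3: x = 0.593, y = 0.339

V/F = 0.159, x_2 = 0.107, y_2 = 0.064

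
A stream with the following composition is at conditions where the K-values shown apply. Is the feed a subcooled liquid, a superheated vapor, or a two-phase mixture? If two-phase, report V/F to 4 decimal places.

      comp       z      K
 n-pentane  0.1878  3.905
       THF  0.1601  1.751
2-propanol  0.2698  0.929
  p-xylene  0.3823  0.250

ΣzᵢKᵢ = 1.3599; Σzᵢ/Kᵢ = 1.9591.
Both exceed 1, so a two-phase solution exists.
Let ψ = V/F and solve Σ zᵢ(Kᵢ−1)/(1+ψ(Kᵢ−1)) = 0.
Newton–Raphson from ψ = 0.5:
  ψ = 0.5000: g = -0.16876, g' = -0.8632 → ψ = 0.3045
  ψ = 0.3045: g = -0.00382, g' = -0.8686 → ψ = 0.3001
Converged at ψ = 0.3001.

two-phase, V/F = 0.3001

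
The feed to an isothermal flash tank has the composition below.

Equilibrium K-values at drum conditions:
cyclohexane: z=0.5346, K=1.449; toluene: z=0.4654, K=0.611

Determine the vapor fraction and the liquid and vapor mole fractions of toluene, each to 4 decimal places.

Let ψ = V/F and solve Σ zᵢ(Kᵢ−1)/(1+ψ(Kᵢ−1)) = 0.
Feasibility: ΣzᵢKᵢ = 1.0590, Σzᵢ/Kᵢ = 1.1306 — both > 1, two phases present.
Iterate (Newton) starting at ψ = 0.5:
  ψ = 0.5000: g = -0.02873, g' = -0.1804 → ψ = 0.3408
  ψ = 0.3408: g = -0.00052, g' = -0.1747 → ψ = 0.3378
Converged at ψ = 0.3378.
Compositions from xᵢ = zᵢ/(1+ψ(Kᵢ−1)), yᵢ = Kᵢxᵢ:
  cyclohexane: x = 0.4642, y = 0.6726
  toluene: x = 0.5358, y = 0.3274

ψ = 0.3378, x_toluene = 0.5358, y_toluene = 0.3274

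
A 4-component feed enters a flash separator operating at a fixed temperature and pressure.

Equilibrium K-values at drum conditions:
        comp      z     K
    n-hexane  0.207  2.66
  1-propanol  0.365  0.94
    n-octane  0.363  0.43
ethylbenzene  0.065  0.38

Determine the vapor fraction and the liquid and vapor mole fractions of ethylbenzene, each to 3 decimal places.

Newton–Raphson from ψ = 0.53:
  ψ = 0.530: g = -0.1963, g' = -0.460 → ψ = 0.104
  ψ = 0.104: g = 0.0082, g' = -0.578 → ψ = 0.118
Converged at ψ = 0.118.
Compositions from xᵢ = zᵢ/(1+ψ(Kᵢ−1)), yᵢ = Kᵢxᵢ:
  n-hexane: x = 0.173, y = 0.460
  1-propanol: x = 0.368, y = 0.346
  n-octane: x = 0.389, y = 0.167
  ethylbenzene: x = 0.070, y = 0.027

ψ = 0.118, x_ethylbenzene = 0.070, y_ethylbenzene = 0.027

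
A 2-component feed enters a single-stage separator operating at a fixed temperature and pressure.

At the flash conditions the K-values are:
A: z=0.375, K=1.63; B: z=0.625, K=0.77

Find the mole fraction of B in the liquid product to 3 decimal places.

x_B = 0.733

Iterate (Newton) starting at ψ = 0.36:
  ψ = 0.360: g = 0.0358, g' = -0.138 → ψ = 0.619
  ψ = 0.619: g = 0.0023, g' = -0.122 → ψ = 0.638
Converged at ψ = 0.638.
Compositions from xᵢ = zᵢ/(1+ψ(Kᵢ−1)), yᵢ = Kᵢxᵢ:
  A: x = 0.267, y = 0.436
  B: x = 0.733, y = 0.564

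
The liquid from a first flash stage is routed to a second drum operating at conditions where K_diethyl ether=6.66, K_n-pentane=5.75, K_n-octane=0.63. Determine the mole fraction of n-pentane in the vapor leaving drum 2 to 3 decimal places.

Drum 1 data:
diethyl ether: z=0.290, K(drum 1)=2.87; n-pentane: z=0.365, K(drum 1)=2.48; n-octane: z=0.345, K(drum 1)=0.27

Drum 1:
Rachford–Rice: g(ψ₁) = Σ zᵢ(Kᵢ−1)/(1+ψ₁(Kᵢ−1)) = 0.
Feasibility: ΣzᵢKᵢ = 1.831, Σzᵢ/Kᵢ = 1.526 — both > 1, two phases present.
Iterate (Newton) starting at ψ₁ = 0.5:
  ψ₁ = 0.500: g = 0.1941, g' = -0.991 → ψ₁ = 0.696
  ψ₁ = 0.696: g = -0.0101, g' = -1.145 → ψ₁ = 0.687
Converged at ψ₁ = 0.687.
Drum-1 compositions:
  diethyl ether: x = 0.127, y = 0.364
  n-pentane: x = 0.181, y = 0.449
  n-octane: x = 0.692, y = 0.187
Drum-2 feed = drum-1 liquid: z₂ = (0.1269, 0.1810, 0.6921).
Drum 2:
Let ψ₂ = V/F and solve Σ zᵢ(Kᵢ−1)/(1+ψ₂(Kᵢ−1)) = 0.
Feasibility: ΣzᵢKᵢ = 2.322, Σzᵢ/Kᵢ = 1.149 — both > 1, two phases present.
Iterate (Newton) starting at ψ₂ = 0.44:
  ψ₂ = 0.440: g = 0.1782, g' = -0.897 → ψ₂ = 0.639
  ψ₂ = 0.639: g = 0.0335, g' = -0.604 → ψ₂ = 0.694
  ψ₂ = 0.694: g = 0.0013, g' = -0.560 → ψ₂ = 0.696
Converged at ψ₂ = 0.696.
  diethyl ether: x = 0.026, y = 0.171
  n-pentane: x = 0.042, y = 0.242
  n-octane: x = 0.932, y = 0.587

y_n-pentane (drum 2) = 0.242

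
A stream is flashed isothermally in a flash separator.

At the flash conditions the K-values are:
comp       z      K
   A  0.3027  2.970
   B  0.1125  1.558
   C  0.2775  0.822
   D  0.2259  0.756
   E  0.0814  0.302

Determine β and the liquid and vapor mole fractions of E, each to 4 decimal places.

β = 0.8458, x_E = 0.1987, y_E = 0.0600

Iterate (Newton) starting at β = 0.6:
  β = 0.6000: g = 0.10269, g' = -0.4133 → β = 0.8485
  β = 0.8485: g = -0.00121, g' = -0.4528 → β = 0.8458
Converged at β = 0.8458.
Compositions from xᵢ = zᵢ/(1+β(Kᵢ−1)), yᵢ = Kᵢxᵢ:
  A: x = 0.1135, y = 0.3372
  B: x = 0.0764, y = 0.1191
  C: x = 0.3267, y = 0.2685
  D: x = 0.2846, y = 0.2152
  E: x = 0.1987, y = 0.0600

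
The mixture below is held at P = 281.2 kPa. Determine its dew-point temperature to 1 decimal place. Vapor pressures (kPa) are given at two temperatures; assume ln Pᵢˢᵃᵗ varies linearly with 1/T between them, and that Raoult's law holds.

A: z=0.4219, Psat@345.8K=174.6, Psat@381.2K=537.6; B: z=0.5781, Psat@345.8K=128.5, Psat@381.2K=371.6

Dew-point temperature: Σzᵢ·P/Pᵢˢᵃᵗ(T) = 1. Interpolate ln Pᵢˢᵃᵗ = aᵢ + bᵢ/T.
  T = 345.8 K: ΣzᵢP/Pᵢˢᵃᵗ = 1.9446
  T = 381.2 K: ΣzᵢP/Pᵢˢᵃᵗ = 0.6581
  T = 363.5 K: ΣzᵢP/Pᵢˢᵃᵗ = 1.1017
  T = 372.4 K: ΣzᵢP/Pᵢˢᵃᵗ = 0.8451
  T = 367.9 K: ΣzᵢP/Pᵢˢᵃᵗ = 0.9648
  T = 365.7 K: ΣzᵢP/Pᵢˢᵃᵗ = 1.0306
Interpolating between 365.7 K and 367.9 K gives T ≈ 366.7 K.

T = 366.7 K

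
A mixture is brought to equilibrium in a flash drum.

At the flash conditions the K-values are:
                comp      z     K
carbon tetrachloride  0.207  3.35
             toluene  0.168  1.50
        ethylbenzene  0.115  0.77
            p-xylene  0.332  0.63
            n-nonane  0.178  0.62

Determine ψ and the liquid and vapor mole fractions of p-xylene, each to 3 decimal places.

ψ = 0.572, x_p-xylene = 0.421, y_p-xylene = 0.265

Material balance + equilibrium reduce to Σ zᵢ(Kᵢ−1)/(1+ψ(Kᵢ−1)) = 0.
Check two-phase: ΣzᵢKᵢ = 1.354 > 1 and Σzᵢ/Kᵢ = 1.137 > 1, so g(0) = 0.354 > 0 and g(1) = -0.137 < 0.
Newton iteration, ψ⁰ = 0.5:
  ψ = 0.500: g = 0.0267, g' = -0.384 → ψ = 0.570
  ψ = 0.570: g = 0.0010, g' = -0.357 → ψ = 0.572
Converged at ψ = 0.572.
Compositions from xᵢ = zᵢ/(1+ψ(Kᵢ−1)), yᵢ = Kᵢxᵢ:
  carbon tetrachloride: x = 0.088, y = 0.296
  toluene: x = 0.131, y = 0.196
  ethylbenzene: x = 0.132, y = 0.102
  p-xylene: x = 0.421, y = 0.265
  n-nonane: x = 0.227, y = 0.141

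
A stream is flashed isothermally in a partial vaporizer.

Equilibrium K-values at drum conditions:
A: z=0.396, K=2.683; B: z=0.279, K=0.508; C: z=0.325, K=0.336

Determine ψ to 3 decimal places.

Newton iteration, ψ⁰ = 0.61:
  ψ = 0.610: g = -0.2300, g' = -0.816 → ψ = 0.328
  ψ = 0.328: g = -0.0102, g' = -0.796 → ψ = 0.315
Converged at ψ = 0.315.

ψ = 0.315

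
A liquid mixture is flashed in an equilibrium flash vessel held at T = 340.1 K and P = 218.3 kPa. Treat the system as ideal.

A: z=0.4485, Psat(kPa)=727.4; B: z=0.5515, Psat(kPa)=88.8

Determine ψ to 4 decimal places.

ψ = 0.5196

Raoult's law: Kᵢ = Pᵢˢᵃᵗ/P = Pᵢˢᵃᵗ/218.3.
  K_A = 727.4/218.3 = 3.332112, K_B = 88.8/218.3 = 0.406780
Let ψ = V/F and solve Σ zᵢ(Kᵢ−1)/(1+ψ(Kᵢ−1)) = 0.
Check two-phase: ΣzᵢKᵢ = 1.7188 > 1 and Σzᵢ/Kᵢ = 1.4904 > 1, so g(0) = 0.7188 > 0 and g(1) = -0.4904 < 0.
Binary case is linear: z₁(K₁−1)(1+ψ(K₂−1)) + z₂(K₂−1)(1+ψ(K₁−1)) = 0
⇒ ψ = [z₁(K₁−1)+z₂(K₂−1)] / [−(K₁−1)(K₂−1)] = 0.71879/1.38346 = 0.5196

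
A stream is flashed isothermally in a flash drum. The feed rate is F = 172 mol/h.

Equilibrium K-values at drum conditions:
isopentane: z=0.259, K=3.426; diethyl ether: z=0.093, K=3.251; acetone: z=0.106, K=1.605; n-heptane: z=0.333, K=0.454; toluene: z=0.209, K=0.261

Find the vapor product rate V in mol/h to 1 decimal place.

Let ψ = V/F and solve Σ zᵢ(Kᵢ−1)/(1+ψ(Kᵢ−1)) = 0.
Check two-phase: ΣzᵢKᵢ = 1.566 > 1 and Σzᵢ/Kᵢ = 1.704 > 1, so g(0) = 0.566 > 0 and g(1) = -0.704 < 0.
Iterate (Newton) starting at ψ = 0.5:
  ψ = 0.500: g = -0.0634, g' = -0.913 → ψ = 0.431
Converged at ψ = 0.431.
Then V = ψ·F = 0.4309·172 = 74.1 mol/h and L = F − V = 97.9 mol/h.

V = 74.1 mol/h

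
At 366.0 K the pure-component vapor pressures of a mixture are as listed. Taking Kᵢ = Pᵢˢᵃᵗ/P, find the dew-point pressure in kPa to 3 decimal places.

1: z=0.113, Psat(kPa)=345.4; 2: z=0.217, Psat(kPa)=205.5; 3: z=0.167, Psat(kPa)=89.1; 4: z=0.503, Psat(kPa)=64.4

At the dew point ψ → 1, so Σzᵢ/Kᵢ = 1 with Kᵢ = Pᵢˢᵃᵗ/P ⇒ 1/P = Σzᵢ/Pᵢˢᵃᵗ.
1/P = 0.113/345.4 + 0.217/205.5 + 0.167/89.1 + 0.503/64.4 = 0.011068 ⇒ P = 90.351 kPa

Pdew = 90.351 kPa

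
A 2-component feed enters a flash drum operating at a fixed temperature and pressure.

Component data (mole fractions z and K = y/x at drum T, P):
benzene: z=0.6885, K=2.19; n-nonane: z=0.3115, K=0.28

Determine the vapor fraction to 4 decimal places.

Material balance + equilibrium reduce to Σ zᵢ(Kᵢ−1)/(1+ψ(Kᵢ−1)) = 0.
Check two-phase: ΣzᵢKᵢ = 1.5950 > 1 and Σzᵢ/Kᵢ = 1.4269 > 1, so g(0) = 0.5950 > 0 and g(1) = -0.4269 < 0.
Newton iteration, ψ⁰ = 0.34:
  ψ = 0.3400: g = 0.28633, g' = -0.7773 → ψ = 0.7083
  ψ = 0.7083: g = -0.01315, g' = -0.9597 → ψ = 0.6946
  ψ = 0.6946: g = -0.00015, g' = -0.9385 → ψ = 0.6945
Converged at ψ = 0.6945.

ψ = 0.6945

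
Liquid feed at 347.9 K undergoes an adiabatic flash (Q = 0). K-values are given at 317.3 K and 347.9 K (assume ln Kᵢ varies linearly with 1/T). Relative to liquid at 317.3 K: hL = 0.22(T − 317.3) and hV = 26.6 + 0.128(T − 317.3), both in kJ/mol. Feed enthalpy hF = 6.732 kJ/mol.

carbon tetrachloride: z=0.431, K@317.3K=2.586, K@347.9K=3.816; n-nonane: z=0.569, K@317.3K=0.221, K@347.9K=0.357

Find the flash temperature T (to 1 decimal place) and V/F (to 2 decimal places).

Adiabatic flash: solve Rachford–Rice at each trial T, then check hF = ψ·hV(T) + (1−ψ)·hL(T).
  T = 317.3 K: K = (2.586, 0.221), RR gives ψ = 0.195, H_out = 5.174 kJ/mol
  T = 347.9 K: K = (3.816, 0.357), RR gives ψ = 0.468, H_out = 17.869 kJ/mol
  T = 332.6 K: K = (3.170, 0.284), RR gives ψ = 0.340, H_out = 11.924 kJ/mol
  T = 325.0 K: K = (2.872, 0.251), RR gives ψ = 0.272, H_out = 8.731 kJ/mol
  T = 321.1 K: K = (2.725, 0.236), RR gives ψ = 0.234, H_out = 6.981 kJ/mol
  T = 319.2 K: K = (2.655, 0.228), RR gives ψ = 0.215, H_out = 6.091 kJ/mol
Linear interpolation between T = 319.2 (H_out = 6.091) and T = 321.1 (H_out = 6.981) on hF = 6.732 gives T ≈ 320.6 K, at which ψ = 0.23.

T = 320.6 K, V/F = 0.23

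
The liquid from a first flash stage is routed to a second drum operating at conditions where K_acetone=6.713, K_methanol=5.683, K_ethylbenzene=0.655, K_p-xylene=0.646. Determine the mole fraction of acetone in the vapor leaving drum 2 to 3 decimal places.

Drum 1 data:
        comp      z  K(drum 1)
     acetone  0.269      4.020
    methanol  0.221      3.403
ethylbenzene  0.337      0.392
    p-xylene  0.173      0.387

y_acetone (drum 2) = 0.203

Drum 1:
Material balance + equilibrium reduce to Σ zᵢ(Kᵢ−1)/(1+ψ₁(Kᵢ−1)) = 0.
g(0) = ΣzᵢKᵢ − 1 = 1.032 and g(1) = 1 − Σzᵢ/Kᵢ = -0.439, so a root lies in (0, 1).
Newton–Raphson from ψ₁ = 0.44:
  ψ₁ = 0.440: g = 0.1820, g' = -1.108 → ψ₁ = 0.604
  ψ₁ = 0.604: g = 0.0118, g' = -0.995 → ψ₁ = 0.616
Converged at ψ₁ = 0.616.
Drum-1 compositions:
  acetone: x = 0.094, y = 0.378
  methanol: x = 0.089, y = 0.303
  ethylbenzene: x = 0.539, y = 0.211
  p-xylene: x = 0.278, y = 0.108
Drum-2 feed = drum-1 liquid: z₂ = (0.0940, 0.0891, 0.5389, 0.2780).
Drum 2:
Material balance + equilibrium reduce to Σ zᵢ(Kᵢ−1)/(1+ψ₂(Kᵢ−1)) = 0.
Check two-phase: ΣzᵢKᵢ = 1.670 > 1 and Σzᵢ/Kᵢ = 1.283 > 1, so g(0) = 0.670 > 0 and g(1) = -0.283 < 0.
Newton–Raphson from ψ₂ = 0.5:
  ψ₂ = 0.500: g = -0.0801, g' = -0.526 → ψ₂ = 0.348
  ψ₂ = 0.348: g = 0.0150, g' = -0.755 → ψ₂ = 0.368
Converged at ψ₂ = 0.368.
  acetone: x = 0.030, y = 0.203
  methanol: x = 0.033, y = 0.186
  ethylbenzene: x = 0.617, y = 0.404
  p-xylene: x = 0.320, y = 0.207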